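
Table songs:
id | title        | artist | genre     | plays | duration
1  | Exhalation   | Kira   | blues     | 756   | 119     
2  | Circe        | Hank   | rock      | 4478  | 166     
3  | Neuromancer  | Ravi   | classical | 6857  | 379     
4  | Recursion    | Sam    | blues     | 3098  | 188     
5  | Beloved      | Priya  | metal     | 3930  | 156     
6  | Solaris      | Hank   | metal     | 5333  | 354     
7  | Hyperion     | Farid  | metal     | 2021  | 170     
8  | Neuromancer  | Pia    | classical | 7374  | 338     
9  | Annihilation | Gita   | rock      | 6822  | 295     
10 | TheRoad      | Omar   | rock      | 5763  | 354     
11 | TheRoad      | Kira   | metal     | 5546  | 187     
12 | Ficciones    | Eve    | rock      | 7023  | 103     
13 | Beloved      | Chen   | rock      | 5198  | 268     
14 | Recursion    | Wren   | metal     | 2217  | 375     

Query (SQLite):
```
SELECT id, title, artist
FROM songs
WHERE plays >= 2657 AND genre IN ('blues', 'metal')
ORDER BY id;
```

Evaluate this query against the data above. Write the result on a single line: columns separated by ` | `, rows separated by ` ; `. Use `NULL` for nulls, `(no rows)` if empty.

plays >= 2657: ids {2, 3, 4, 5, 6, 8, 9, 10, 11, 12, 13}
genre IN ('blues', 'metal'): ids {1, 4, 5, 6, 7, 11, 14}
Combine with AND.

4 | Recursion | Sam ; 5 | Beloved | Priya ; 6 | Solaris | Hank ; 11 | TheRoad | Kira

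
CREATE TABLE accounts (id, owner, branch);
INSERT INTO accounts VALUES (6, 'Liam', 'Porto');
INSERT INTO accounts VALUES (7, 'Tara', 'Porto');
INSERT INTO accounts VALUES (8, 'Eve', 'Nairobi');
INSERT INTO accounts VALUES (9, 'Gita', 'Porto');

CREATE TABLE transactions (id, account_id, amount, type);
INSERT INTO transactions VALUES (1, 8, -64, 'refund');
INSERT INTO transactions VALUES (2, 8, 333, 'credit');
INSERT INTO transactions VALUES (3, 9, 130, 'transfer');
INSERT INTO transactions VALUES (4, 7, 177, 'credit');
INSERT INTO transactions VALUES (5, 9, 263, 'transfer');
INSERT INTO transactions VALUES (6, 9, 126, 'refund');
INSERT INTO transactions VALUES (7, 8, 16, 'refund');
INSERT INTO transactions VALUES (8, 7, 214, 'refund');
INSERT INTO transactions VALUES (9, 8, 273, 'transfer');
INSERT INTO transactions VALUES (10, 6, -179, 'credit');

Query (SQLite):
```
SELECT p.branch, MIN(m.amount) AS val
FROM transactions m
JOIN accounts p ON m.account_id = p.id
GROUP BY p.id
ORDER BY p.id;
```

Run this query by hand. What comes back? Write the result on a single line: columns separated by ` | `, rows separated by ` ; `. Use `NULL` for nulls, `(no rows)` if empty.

Join each transactions row to its accounts via account_id.
Group joined rows by accounts.id; compute MIN(m.amount) per group.
  6: ids {10} → MIN(m.amount)=-179
  7: ids {4, 8} → MIN(m.amount)=177
  8: ids {1, 2, 7, 9} → MIN(m.amount)=-64
  9: ids {3, 5, 6} → MIN(m.amount)=126

Porto | -179 ; Porto | 177 ; Nairobi | -64 ; Porto | 126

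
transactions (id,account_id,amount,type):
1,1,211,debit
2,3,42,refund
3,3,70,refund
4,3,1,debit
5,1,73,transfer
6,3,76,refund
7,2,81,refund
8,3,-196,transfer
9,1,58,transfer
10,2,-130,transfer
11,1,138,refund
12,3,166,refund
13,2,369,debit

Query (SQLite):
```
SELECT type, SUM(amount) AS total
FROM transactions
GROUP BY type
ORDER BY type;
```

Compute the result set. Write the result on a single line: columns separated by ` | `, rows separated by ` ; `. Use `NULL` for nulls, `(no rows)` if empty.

debit | 581 ; refund | 573 ; transfer | -195

Partition transactions by type; compute SUM(amount) within each group.
  debit: ids {1, 4, 13} → SUM(amount)=581
  refund: ids {2, 3, 6, 7, 11, 12} → SUM(amount)=573
  transfer: ids {5, 8, 9, 10} → SUM(amount)=-195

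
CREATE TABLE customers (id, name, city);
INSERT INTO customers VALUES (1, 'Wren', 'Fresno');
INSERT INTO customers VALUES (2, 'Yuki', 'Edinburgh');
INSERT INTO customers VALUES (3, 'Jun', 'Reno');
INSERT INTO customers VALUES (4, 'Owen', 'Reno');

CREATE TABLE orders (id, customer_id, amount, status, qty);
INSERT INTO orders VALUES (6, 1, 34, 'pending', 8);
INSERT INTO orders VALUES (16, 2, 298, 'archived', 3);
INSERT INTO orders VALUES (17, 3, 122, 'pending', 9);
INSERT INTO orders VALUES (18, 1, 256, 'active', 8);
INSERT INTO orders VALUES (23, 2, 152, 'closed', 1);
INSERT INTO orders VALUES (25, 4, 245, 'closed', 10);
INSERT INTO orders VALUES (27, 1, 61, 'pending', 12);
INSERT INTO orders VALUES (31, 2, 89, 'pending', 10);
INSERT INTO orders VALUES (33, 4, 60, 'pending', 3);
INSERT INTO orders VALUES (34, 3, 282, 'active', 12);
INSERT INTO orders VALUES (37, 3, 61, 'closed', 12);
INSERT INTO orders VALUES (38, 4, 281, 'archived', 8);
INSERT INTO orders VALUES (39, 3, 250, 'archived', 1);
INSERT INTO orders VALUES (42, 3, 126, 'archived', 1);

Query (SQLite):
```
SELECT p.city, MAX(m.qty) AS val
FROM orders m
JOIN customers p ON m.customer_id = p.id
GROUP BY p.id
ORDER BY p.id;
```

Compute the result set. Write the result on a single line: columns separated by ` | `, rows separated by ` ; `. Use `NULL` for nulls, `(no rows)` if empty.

Join each orders row to its customers via customer_id.
Group joined rows by customers.id; compute MAX(m.qty) per group.
  1: ids {6, 18, 27} → MAX(m.qty)=12
  2: ids {16, 23, 31} → MAX(m.qty)=10
  3: ids {17, 34, 37, 39, 42} → MAX(m.qty)=12
  4: ids {25, 33, 38} → MAX(m.qty)=10

Fresno | 12 ; Edinburgh | 10 ; Reno | 12 ; Reno | 10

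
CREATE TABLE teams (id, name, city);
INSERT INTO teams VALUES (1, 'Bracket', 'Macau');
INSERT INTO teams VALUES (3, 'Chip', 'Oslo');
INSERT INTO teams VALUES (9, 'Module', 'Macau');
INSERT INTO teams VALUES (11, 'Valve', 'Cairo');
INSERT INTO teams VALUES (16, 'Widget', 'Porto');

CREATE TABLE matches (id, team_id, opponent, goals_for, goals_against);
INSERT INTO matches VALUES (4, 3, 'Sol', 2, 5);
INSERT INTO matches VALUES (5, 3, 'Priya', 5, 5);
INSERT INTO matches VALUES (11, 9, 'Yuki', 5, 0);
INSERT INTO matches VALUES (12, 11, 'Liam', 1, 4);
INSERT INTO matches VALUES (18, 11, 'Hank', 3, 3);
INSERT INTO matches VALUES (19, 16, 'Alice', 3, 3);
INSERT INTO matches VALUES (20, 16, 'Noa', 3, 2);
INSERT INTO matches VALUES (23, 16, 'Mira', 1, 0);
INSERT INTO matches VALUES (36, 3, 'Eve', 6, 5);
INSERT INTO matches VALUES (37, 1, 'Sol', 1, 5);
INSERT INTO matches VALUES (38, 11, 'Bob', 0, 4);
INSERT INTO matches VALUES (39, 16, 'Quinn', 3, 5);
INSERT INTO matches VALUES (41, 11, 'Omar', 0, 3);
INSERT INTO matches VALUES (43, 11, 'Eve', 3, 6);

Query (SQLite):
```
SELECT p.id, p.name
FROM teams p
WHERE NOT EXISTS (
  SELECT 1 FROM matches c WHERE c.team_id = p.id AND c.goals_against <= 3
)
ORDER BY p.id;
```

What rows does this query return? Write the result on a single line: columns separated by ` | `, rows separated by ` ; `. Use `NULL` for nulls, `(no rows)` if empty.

For each teams row, check whether any matches with matching team_id has goals_against <= 3.
Keep rows where that is false.

1 | Bracket ; 3 | Chip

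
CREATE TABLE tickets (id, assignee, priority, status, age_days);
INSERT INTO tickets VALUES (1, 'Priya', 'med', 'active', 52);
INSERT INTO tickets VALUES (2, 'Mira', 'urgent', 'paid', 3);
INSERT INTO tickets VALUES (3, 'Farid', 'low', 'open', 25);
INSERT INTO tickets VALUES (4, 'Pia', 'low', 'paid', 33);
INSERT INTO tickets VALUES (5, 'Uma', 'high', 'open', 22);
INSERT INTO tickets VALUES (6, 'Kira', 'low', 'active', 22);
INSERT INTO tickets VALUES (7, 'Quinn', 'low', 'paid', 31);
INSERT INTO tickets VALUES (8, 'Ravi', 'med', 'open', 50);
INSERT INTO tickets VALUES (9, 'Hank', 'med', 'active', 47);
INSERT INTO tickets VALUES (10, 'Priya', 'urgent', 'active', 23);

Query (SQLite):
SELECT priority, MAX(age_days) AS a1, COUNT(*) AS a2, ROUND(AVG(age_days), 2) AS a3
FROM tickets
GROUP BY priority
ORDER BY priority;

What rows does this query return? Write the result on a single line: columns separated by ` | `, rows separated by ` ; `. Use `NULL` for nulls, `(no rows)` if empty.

Group tickets by priority.
Per group compute: MAX(age_days), COUNT(*), ROUND(AVG(age_days), 2).
  high: ids {5} → MAX(age_days)=22, COUNT(*)=1, ROUND(AVG(age_days), 2)=22
  low: ids {3, 4, 6, 7} → MAX(age_days)=33, COUNT(*)=4, ROUND(AVG(age_days), 2)=27.75
  med: ids {1, 8, 9} → MAX(age_days)=52, COUNT(*)=3, ROUND(AVG(age_days), 2)=49.67
  urgent: ids {2, 10} → MAX(age_days)=23, COUNT(*)=2, ROUND(AVG(age_days), 2)=13

high | 22 | 1 | 22 ; low | 33 | 4 | 27.75 ; med | 52 | 3 | 49.67 ; urgent | 23 | 2 | 13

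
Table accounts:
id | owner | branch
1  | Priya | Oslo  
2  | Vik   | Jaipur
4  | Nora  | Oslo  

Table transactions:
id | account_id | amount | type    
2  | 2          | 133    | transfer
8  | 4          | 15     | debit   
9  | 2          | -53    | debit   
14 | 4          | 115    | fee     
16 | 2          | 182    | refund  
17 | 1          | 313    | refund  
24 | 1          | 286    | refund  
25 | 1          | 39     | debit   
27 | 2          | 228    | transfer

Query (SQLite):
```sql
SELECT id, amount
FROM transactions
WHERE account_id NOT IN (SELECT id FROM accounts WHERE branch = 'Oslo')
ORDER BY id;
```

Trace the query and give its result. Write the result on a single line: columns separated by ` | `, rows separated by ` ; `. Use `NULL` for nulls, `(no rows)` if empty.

Inner query: accounts.id where branch = 'Oslo'.
Outer: keep transactions rows whose account_id is not in that set.
Inner query → {1, 4}

2 | 133 ; 9 | -53 ; 16 | 182 ; 27 | 228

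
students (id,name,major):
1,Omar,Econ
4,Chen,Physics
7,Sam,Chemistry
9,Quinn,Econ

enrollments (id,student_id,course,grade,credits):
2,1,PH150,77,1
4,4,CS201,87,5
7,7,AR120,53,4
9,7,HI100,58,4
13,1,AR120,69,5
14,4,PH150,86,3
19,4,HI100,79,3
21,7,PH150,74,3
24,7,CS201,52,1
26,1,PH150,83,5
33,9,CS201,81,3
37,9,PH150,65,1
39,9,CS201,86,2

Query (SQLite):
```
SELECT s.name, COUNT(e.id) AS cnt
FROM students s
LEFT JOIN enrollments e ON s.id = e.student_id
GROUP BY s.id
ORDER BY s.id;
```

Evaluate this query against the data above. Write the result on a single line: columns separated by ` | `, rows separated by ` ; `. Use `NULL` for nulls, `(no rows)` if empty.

Omar | 3 ; Chen | 3 ; Sam | 4 ; Quinn | 3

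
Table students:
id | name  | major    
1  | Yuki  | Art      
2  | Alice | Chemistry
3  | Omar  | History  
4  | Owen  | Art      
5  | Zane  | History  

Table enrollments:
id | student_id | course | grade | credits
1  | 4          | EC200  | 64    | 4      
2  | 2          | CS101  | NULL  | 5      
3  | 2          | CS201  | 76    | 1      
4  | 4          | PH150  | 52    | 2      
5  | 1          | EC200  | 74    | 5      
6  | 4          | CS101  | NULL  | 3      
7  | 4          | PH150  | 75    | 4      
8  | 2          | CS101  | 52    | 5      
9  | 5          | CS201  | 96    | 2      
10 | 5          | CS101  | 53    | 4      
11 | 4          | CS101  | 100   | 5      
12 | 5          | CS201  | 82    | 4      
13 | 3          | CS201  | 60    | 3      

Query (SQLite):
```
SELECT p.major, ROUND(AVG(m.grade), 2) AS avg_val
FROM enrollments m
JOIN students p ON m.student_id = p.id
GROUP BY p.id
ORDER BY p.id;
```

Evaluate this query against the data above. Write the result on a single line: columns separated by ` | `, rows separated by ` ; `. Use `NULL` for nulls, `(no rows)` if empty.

Art | 74 ; Chemistry | 64 ; History | 60 ; Art | 72.75 ; History | 77

Join each enrollments row to its students via student_id.
Group joined rows by students.id; compute ROUND(AVG(m.grade), 2) per group.
  1: ids {5} → ROUND(AVG(m.grade), 2)=74
  2: ids {2, 3, 8} → ROUND(AVG(m.grade), 2)=64
  3: ids {13} → ROUND(AVG(m.grade), 2)=60
  4: ids {1, 4, 6, 7, 11} → ROUND(AVG(m.grade), 2)=72.75
  5: ids {9, 10, 12} → ROUND(AVG(m.grade), 2)=77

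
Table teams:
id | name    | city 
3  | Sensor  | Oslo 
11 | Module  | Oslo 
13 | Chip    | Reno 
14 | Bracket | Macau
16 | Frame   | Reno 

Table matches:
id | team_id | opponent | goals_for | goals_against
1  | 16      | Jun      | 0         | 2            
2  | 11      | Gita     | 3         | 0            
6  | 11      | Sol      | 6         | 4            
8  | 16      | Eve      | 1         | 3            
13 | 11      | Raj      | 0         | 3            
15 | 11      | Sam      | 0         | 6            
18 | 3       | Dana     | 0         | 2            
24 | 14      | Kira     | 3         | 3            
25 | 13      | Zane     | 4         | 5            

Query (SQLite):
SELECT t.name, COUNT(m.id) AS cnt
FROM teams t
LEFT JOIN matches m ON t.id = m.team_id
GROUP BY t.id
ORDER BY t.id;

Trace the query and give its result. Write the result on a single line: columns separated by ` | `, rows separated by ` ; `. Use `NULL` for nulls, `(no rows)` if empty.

Sensor | 1 ; Module | 4 ; Chip | 1 ; Bracket | 1 ; Frame | 2

LEFT JOIN keeps every teams row; unmatched ones get NULL for matches columns.
Group by teams.id and compute COUNT(m.id). COUNT(col) of an all-NULL group is 0.
  3: ids {18} → COUNT(m.id)=1
  11: ids {2, 6, 13, 15} → COUNT(m.id)=4
  13: ids {25} → COUNT(m.id)=1
  14: ids {24} → COUNT(m.id)=1
  16: ids {1, 8} → COUNT(m.id)=2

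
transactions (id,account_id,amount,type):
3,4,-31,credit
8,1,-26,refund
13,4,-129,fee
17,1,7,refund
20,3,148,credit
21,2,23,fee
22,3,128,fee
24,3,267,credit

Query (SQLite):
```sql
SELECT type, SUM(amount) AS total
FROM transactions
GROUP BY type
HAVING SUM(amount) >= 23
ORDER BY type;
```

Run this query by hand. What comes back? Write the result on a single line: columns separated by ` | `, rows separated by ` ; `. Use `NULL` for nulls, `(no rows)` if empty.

credit | 384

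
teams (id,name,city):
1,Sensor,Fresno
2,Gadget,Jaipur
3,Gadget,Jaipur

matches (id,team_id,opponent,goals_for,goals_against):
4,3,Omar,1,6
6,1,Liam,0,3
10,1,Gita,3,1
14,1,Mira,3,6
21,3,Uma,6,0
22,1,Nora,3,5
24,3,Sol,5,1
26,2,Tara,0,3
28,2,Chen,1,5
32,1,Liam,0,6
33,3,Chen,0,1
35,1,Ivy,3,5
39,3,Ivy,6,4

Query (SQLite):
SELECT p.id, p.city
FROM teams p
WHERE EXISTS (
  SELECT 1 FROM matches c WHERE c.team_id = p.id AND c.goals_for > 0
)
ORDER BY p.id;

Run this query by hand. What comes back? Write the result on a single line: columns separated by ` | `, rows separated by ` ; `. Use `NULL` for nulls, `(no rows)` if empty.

For each teams row, check whether any matches with matching team_id has goals_for > 0.
Keep rows where that is true.

1 | Fresno ; 2 | Jaipur ; 3 | Jaipur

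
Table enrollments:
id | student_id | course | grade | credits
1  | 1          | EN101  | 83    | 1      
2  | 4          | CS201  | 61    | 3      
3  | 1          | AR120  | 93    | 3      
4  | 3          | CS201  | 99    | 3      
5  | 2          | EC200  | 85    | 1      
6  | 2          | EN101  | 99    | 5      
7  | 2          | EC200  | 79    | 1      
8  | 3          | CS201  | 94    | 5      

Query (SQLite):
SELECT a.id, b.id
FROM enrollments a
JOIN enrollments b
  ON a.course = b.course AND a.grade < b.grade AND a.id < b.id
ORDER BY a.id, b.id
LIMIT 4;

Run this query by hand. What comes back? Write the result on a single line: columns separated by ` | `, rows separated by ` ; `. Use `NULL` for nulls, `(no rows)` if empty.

Pairs (a,b) with same course, a.grade < b.grade, a.id < b.id.
course groups: AR120:{3} CS201:{2,4,8} EC200:{5,7} EN101:{1,6}
Ordered by (a.id, b.id); first 4.

1 | 6 ; 2 | 4 ; 2 | 8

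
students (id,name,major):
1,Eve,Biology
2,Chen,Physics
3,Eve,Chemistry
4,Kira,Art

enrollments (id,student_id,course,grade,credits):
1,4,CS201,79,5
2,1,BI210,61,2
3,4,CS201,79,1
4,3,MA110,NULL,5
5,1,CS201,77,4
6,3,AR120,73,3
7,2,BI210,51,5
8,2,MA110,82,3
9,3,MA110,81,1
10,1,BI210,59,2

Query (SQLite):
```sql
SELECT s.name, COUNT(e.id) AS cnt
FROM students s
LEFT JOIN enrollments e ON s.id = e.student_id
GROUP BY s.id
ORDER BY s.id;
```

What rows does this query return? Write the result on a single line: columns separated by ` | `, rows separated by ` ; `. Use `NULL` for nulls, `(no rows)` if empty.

LEFT JOIN keeps every students row; unmatched ones get NULL for enrollments columns.
Group by students.id and compute COUNT(e.id). COUNT(col) of an all-NULL group is 0.
  1: ids {2, 5, 10} → COUNT(e.id)=3
  2: ids {7, 8} → COUNT(e.id)=2
  3: ids {4, 6, 9} → COUNT(e.id)=3
  4: ids {1, 3} → COUNT(e.id)=2

Eve | 3 ; Chen | 2 ; Eve | 3 ; Kira | 2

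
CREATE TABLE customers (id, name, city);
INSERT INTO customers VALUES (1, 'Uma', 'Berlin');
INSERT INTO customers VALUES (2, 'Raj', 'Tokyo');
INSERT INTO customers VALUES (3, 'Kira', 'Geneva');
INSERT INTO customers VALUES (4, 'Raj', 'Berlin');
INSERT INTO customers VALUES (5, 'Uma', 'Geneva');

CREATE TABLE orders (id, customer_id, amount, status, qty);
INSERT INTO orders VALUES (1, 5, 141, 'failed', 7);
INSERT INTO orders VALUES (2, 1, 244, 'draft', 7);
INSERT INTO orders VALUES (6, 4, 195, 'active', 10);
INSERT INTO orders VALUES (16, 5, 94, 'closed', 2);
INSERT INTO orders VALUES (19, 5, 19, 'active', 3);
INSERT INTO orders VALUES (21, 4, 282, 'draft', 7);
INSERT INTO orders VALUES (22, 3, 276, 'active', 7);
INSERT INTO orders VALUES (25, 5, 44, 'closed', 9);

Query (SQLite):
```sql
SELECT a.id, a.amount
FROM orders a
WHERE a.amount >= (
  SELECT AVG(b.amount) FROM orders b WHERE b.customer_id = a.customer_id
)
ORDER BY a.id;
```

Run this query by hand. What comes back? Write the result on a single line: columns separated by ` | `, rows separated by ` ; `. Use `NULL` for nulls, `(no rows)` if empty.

For each orders row a, compute AVG(amount) over rows sharing a.customer_id.
Keep row a if a.amount >= that per-group AVG.
  customer_id=1: AVG(amount) = 244.0
  customer_id=3: AVG(amount) = 276.0
  customer_id=4: AVG(amount) = 238.5
  customer_id=5: AVG(amount) = 74.5

1 | 141 ; 2 | 244 ; 16 | 94 ; 21 | 282 ; 22 | 276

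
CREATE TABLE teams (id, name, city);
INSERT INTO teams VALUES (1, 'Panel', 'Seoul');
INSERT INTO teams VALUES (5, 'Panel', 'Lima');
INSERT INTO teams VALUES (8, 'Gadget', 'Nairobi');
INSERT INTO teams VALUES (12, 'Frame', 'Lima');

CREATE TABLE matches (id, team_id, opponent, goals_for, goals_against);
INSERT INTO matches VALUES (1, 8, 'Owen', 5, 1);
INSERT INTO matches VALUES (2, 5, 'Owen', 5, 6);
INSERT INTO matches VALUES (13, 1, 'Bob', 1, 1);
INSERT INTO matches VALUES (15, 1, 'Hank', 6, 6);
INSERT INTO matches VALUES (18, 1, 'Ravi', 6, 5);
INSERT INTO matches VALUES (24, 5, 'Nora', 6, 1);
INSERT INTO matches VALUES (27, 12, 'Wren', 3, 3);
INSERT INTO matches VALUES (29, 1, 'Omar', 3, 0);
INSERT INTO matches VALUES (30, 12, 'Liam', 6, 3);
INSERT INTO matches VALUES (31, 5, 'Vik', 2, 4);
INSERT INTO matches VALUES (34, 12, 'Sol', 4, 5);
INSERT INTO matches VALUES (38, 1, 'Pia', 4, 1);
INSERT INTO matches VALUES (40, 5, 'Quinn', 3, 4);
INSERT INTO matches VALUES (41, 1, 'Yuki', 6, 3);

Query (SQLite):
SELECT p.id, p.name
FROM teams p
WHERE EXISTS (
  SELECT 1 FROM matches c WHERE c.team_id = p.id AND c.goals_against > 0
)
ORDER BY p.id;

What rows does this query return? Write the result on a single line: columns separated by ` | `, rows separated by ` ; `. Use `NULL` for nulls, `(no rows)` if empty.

For each teams row, check whether any matches with matching team_id has goals_against > 0.
Keep rows where that is true.

1 | Panel ; 5 | Panel ; 8 | Gadget ; 12 | Frame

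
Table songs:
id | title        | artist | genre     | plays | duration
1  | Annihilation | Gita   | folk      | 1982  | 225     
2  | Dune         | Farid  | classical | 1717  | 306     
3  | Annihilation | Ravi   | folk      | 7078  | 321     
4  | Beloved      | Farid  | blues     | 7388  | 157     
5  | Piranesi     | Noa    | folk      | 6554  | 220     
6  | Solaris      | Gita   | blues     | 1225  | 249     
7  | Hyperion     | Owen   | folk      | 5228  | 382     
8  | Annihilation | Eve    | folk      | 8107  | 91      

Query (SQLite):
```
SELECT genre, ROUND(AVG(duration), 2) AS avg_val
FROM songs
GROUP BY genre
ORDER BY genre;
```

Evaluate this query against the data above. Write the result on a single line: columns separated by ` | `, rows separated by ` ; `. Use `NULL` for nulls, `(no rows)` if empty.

Partition songs by genre; compute ROUND(AVG(duration), 2) within each group.
  blues: ids {4, 6} → ROUND(AVG(duration), 2)=203
  classical: ids {2} → ROUND(AVG(duration), 2)=306
  folk: ids {1, 3, 5, 7, 8} → ROUND(AVG(duration), 2)=247.8

blues | 203 ; classical | 306 ; folk | 247.8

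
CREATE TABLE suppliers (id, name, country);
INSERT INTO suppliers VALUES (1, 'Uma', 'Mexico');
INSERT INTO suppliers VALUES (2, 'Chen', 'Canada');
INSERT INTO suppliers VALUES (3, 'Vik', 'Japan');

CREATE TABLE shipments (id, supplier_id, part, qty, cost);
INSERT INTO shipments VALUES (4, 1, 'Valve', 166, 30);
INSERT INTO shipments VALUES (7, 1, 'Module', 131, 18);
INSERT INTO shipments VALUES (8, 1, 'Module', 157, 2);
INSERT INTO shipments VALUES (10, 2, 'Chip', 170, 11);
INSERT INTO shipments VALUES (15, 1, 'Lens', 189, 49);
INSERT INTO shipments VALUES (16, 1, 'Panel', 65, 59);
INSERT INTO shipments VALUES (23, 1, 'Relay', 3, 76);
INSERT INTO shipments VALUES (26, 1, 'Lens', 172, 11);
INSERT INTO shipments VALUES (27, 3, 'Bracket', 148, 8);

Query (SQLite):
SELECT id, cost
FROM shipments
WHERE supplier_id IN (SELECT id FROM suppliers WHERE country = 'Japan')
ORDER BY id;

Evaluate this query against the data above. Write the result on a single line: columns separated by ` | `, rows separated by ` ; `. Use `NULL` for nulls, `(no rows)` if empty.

Inner query: suppliers.id where country = 'Japan'.
Outer: keep shipments rows whose supplier_id is in that set.
Inner query → {3}

27 | 8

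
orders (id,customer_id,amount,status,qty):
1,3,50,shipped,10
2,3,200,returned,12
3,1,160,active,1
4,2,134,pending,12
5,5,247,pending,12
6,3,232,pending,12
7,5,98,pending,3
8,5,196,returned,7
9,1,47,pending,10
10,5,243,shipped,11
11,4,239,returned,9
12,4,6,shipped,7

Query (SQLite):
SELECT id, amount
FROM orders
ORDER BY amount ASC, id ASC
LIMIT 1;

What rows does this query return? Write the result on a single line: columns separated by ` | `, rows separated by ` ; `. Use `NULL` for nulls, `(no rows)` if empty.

12 | 6

Sort by amount asc, tiebreak id asc: (6, id=12), (47, id=9), (50, id=1), (98, id=7) …. Take first 1.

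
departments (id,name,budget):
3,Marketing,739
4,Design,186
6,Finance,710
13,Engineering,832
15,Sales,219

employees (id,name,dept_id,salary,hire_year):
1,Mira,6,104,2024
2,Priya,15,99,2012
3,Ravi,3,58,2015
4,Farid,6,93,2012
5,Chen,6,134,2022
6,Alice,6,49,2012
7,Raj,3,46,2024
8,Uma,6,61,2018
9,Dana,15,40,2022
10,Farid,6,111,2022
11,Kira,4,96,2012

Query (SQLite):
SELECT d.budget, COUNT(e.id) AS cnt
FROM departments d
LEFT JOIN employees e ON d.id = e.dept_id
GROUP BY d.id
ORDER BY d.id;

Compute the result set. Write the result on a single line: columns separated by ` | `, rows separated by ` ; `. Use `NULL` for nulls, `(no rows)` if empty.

739 | 2 ; 186 | 1 ; 710 | 6 ; 832 | 0 ; 219 | 2

LEFT JOIN keeps every departments row; unmatched ones get NULL for employees columns.
Group by departments.id and compute COUNT(e.id). COUNT(col) of an all-NULL group is 0.
  3: ids {3, 7} → COUNT(e.id)=2
  4: ids {11} → COUNT(e.id)=1
  6: ids {1, 4, 5, 6, 8, 10} → COUNT(e.id)=6
  13: ids {—} → COUNT(e.id)=0
  15: ids {2, 9} → COUNT(e.id)=2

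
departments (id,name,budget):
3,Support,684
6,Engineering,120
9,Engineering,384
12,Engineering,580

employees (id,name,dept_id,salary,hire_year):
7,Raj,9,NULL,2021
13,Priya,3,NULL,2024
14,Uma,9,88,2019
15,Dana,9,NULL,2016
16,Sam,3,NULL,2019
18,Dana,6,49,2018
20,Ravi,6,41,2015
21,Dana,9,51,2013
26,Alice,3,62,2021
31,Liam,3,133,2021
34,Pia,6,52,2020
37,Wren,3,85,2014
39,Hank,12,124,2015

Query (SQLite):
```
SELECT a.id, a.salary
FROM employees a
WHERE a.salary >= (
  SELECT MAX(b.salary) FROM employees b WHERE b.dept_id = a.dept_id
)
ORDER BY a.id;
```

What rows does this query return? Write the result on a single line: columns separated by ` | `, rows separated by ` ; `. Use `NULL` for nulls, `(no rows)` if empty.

14 | 88 ; 31 | 133 ; 34 | 52 ; 39 | 124

For each employees row a, compute MAX(salary) over rows sharing a.dept_id.
Keep row a if a.salary >= that per-group MAX.
  dept_id=3: MAX(salary) = 133
  dept_id=6: MAX(salary) = 52
  dept_id=9: MAX(salary) = 88
  dept_id=12: MAX(salary) = 124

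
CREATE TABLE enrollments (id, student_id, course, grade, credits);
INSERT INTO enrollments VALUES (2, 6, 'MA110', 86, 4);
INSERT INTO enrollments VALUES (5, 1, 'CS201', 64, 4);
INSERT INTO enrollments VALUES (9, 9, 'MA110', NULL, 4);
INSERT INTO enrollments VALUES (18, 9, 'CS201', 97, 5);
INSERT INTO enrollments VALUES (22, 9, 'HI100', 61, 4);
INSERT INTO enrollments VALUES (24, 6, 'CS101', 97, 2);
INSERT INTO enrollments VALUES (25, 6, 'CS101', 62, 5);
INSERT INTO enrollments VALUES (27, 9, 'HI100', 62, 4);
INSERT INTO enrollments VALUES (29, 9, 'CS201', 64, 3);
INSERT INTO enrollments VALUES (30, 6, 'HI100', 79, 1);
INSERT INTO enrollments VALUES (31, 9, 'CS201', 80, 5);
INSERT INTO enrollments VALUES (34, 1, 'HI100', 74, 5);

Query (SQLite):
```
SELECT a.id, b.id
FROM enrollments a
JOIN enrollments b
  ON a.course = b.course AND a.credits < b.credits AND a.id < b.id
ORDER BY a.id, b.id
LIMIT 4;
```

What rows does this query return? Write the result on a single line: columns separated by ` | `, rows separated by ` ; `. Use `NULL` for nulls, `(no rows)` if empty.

5 | 18 ; 5 | 31 ; 22 | 34 ; 24 | 25

Pairs (a,b) with same course, a.credits < b.credits, a.id < b.id.
course groups: CS101:{24,25} CS201:{5,18,29,31} HI100:{22,27,30,34} MA110:{2,9}
Ordered by (a.id, b.id); first 4.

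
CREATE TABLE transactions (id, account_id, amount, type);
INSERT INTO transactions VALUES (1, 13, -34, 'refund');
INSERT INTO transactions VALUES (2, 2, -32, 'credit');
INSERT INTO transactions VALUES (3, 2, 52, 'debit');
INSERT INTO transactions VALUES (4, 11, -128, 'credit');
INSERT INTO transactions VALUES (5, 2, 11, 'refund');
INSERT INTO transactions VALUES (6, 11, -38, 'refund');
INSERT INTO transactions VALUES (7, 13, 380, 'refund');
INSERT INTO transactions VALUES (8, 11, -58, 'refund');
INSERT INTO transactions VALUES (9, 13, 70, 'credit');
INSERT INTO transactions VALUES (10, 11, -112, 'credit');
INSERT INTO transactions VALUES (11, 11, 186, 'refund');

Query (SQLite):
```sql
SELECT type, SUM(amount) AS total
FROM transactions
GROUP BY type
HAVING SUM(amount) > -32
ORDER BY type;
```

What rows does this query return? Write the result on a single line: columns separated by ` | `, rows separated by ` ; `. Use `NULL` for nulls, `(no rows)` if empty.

Partition transactions by type; compute SUM(amount) within each group.
HAVING: keep groups where SUM(amount) > -32.
  credit: ids {2, 4, 9, 10} → SUM(amount)=-202
  debit: ids {3} → SUM(amount)=52
  refund: ids {1, 5, 6, 7, 8, 11} → SUM(amount)=447

debit | 52 ; refund | 447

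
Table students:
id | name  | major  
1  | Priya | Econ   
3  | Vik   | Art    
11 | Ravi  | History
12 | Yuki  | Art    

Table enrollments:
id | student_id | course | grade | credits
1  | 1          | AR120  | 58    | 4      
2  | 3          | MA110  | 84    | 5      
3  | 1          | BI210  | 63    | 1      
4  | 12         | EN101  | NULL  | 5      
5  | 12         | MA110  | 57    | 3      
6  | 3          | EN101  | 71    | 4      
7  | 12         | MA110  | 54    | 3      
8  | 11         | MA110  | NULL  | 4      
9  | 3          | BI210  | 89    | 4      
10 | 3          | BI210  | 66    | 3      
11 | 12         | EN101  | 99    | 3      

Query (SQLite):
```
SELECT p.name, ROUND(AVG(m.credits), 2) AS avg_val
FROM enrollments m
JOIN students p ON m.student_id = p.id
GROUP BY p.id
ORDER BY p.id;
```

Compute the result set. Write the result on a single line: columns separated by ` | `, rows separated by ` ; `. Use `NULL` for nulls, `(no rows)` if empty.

Priya | 2.5 ; Vik | 4 ; Ravi | 4 ; Yuki | 3.5

Join each enrollments row to its students via student_id.
Group joined rows by students.id; compute ROUND(AVG(m.credits), 2) per group.
  1: ids {1, 3} → ROUND(AVG(m.credits), 2)=2.5
  3: ids {2, 6, 9, 10} → ROUND(AVG(m.credits), 2)=4
  11: ids {8} → ROUND(AVG(m.credits), 2)=4
  12: ids {4, 5, 7, 11} → ROUND(AVG(m.credits), 2)=3.5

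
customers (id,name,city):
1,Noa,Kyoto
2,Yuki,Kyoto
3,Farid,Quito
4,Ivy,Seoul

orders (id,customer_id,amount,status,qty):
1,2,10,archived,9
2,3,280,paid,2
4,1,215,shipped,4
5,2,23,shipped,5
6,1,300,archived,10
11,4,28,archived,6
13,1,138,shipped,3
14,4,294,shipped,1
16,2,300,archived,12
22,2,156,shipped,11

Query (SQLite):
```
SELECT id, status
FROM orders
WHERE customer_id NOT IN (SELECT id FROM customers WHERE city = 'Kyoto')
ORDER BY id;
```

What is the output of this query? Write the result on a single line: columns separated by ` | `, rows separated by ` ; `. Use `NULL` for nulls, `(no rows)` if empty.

Inner query: customers.id where city = 'Kyoto'.
Outer: keep orders rows whose customer_id is not in that set.
Inner query → {1, 2}

2 | paid ; 11 | archived ; 14 | shipped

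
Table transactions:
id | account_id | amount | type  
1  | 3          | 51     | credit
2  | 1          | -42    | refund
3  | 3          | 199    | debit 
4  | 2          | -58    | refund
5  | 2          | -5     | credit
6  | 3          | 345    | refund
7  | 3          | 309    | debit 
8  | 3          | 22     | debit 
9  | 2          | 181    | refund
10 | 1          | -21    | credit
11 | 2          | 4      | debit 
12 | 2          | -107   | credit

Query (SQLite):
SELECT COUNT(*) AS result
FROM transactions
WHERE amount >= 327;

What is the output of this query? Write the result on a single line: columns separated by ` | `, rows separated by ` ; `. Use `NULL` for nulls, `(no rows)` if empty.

Rows where amount >= 327 → amount values: [345].
COUNT(*) counts rows → 1.

1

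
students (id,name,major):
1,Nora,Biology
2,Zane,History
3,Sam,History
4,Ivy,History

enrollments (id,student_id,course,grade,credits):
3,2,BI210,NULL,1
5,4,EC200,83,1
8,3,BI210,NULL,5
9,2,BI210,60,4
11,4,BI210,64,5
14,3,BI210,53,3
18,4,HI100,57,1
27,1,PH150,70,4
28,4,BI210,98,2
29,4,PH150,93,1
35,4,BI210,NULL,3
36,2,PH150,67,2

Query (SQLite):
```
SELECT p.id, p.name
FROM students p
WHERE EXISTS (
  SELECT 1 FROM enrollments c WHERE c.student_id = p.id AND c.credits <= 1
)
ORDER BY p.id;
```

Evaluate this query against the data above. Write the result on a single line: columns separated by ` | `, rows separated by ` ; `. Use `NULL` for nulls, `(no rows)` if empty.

2 | Zane ; 4 | Ivy

For each students row, check whether any enrollments with matching student_id has credits <= 1.
Keep rows where that is true.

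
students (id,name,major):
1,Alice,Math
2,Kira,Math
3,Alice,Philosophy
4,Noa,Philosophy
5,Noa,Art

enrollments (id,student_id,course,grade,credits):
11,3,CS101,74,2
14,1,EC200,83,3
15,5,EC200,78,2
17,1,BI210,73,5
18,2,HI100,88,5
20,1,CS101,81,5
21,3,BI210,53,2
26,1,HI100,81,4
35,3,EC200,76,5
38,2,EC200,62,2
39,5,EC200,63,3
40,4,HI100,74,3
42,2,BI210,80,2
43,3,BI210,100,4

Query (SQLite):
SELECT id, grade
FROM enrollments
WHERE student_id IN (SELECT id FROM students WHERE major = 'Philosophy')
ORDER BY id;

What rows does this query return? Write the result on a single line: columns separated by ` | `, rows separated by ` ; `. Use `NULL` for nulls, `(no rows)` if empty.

11 | 74 ; 21 | 53 ; 35 | 76 ; 40 | 74 ; 43 | 100

Inner query: students.id where major = 'Philosophy'.
Outer: keep enrollments rows whose student_id is in that set.
Inner query → {3, 4}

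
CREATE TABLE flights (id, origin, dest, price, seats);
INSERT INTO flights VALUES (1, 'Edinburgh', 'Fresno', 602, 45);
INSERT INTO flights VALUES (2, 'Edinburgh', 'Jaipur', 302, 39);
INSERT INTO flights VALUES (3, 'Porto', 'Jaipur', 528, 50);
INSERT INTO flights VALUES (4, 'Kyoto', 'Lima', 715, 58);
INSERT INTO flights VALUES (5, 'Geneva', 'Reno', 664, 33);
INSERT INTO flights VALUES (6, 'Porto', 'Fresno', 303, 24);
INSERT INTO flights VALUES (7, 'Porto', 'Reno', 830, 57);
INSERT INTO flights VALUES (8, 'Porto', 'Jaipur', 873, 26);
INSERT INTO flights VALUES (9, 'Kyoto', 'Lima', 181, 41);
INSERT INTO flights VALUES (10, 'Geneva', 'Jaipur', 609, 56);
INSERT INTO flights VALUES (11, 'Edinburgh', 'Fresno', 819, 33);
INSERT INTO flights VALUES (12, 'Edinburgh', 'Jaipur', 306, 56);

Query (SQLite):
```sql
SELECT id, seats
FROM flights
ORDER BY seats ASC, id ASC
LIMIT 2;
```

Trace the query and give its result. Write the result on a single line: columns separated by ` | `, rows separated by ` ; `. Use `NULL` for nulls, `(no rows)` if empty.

Sort by seats asc, tiebreak id asc: (24, id=6), (26, id=8), (33, id=5), (33, id=11), (39, id=2) …. Take first 2.

6 | 24 ; 8 | 26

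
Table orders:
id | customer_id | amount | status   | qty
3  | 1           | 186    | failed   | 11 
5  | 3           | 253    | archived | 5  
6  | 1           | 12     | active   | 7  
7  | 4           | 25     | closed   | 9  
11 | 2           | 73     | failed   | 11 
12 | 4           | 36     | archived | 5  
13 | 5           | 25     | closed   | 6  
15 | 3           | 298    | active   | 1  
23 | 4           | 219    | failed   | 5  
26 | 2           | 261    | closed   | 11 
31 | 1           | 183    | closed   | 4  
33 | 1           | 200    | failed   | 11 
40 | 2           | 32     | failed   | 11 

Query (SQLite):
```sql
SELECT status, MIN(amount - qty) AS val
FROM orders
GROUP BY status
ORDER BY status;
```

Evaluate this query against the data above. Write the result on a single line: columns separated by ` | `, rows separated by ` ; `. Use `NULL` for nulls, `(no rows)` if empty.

For each row compute amount - qty.
Group by status; take MIN of the expression per group.
  active: ids {6, 15} → MIN(amount - qty)=5
  archived: ids {5, 12} → MIN(amount - qty)=31
  closed: ids {7, 13, 26, 31} → MIN(amount - qty)=16
  failed: ids {3, 11, 23, 33, 40} → MIN(amount - qty)=21

active | 5 ; archived | 31 ; closed | 16 ; failed | 21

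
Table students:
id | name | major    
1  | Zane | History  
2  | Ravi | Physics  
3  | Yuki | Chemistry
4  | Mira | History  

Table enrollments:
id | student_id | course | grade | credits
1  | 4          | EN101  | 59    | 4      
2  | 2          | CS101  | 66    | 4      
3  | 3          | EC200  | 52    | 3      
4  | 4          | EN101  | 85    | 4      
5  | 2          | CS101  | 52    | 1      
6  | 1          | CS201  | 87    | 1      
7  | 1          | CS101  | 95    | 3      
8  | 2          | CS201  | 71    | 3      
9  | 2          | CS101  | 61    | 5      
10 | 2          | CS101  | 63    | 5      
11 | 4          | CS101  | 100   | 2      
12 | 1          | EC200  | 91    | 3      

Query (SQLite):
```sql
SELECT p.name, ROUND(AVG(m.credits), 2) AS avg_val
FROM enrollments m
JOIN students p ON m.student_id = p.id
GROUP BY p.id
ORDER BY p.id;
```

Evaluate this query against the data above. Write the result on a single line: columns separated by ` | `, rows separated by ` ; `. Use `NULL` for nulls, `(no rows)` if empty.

Zane | 2.33 ; Ravi | 3.6 ; Yuki | 3 ; Mira | 3.33

Join each enrollments row to its students via student_id.
Group joined rows by students.id; compute ROUND(AVG(m.credits), 2) per group.
  1: ids {6, 7, 12} → ROUND(AVG(m.credits), 2)=2.33
  2: ids {2, 5, 8, 9, 10} → ROUND(AVG(m.credits), 2)=3.6
  3: ids {3} → ROUND(AVG(m.credits), 2)=3
  4: ids {1, 4, 11} → ROUND(AVG(m.credits), 2)=3.33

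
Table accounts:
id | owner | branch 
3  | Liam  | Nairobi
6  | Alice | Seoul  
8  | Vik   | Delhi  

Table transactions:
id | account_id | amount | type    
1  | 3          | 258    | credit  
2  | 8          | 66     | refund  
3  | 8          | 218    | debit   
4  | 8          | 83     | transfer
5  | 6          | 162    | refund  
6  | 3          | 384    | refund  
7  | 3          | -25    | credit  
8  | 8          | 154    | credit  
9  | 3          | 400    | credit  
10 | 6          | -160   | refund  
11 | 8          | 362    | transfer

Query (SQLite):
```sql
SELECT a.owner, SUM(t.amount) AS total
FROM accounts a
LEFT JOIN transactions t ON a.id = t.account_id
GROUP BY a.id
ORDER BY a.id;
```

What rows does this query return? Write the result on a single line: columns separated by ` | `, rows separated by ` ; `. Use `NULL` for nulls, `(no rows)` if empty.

Liam | 1017 ; Alice | 2 ; Vik | 883

LEFT JOIN keeps every accounts row; unmatched ones get NULL for transactions columns.
Group by accounts.id and compute SUM(t.amount). SUM over an all-NULL group is NULL.
  3: ids {1, 6, 7, 9} → SUM(t.amount)=1017
  6: ids {5, 10} → SUM(t.amount)=2
  8: ids {2, 3, 4, 8, 11} → SUM(t.amount)=883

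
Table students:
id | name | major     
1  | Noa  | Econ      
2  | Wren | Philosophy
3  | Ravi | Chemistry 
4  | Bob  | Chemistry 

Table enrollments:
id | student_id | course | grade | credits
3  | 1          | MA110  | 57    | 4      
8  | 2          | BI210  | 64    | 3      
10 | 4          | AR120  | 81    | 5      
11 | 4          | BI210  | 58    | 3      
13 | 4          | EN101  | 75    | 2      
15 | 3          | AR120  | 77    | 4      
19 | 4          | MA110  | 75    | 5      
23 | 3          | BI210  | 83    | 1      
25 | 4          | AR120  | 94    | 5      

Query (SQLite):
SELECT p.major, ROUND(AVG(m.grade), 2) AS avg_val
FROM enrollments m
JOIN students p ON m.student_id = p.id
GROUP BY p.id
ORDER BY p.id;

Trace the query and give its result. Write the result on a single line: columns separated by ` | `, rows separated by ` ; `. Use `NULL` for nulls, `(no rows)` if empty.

Econ | 57 ; Philosophy | 64 ; Chemistry | 80 ; Chemistry | 76.6

Join each enrollments row to its students via student_id.
Group joined rows by students.id; compute ROUND(AVG(m.grade), 2) per group.
  1: ids {3} → ROUND(AVG(m.grade), 2)=57
  2: ids {8} → ROUND(AVG(m.grade), 2)=64
  3: ids {15, 23} → ROUND(AVG(m.grade), 2)=80
  4: ids {10, 11, 13, 19, 25} → ROUND(AVG(m.grade), 2)=76.6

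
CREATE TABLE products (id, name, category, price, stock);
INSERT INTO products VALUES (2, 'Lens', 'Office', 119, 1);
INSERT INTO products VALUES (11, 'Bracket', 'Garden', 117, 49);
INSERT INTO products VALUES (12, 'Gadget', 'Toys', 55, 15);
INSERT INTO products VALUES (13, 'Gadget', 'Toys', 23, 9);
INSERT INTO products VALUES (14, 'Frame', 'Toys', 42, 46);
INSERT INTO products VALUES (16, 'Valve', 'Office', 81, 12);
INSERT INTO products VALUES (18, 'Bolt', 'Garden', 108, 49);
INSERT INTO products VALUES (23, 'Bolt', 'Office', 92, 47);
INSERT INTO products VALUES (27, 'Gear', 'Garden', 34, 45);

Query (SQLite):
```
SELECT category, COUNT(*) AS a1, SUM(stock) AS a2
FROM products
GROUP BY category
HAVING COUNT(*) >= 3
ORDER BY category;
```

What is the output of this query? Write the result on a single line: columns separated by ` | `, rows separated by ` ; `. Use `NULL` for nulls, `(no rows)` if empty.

Group products by category.
Per group compute: COUNT(*), SUM(stock).
HAVING: drop groups with fewer than 3 rows.
  Garden: ids {11, 18, 27} → COUNT(*)=3, SUM(stock)=143
  Office: ids {2, 16, 23} → COUNT(*)=3, SUM(stock)=60
  Toys: ids {12, 13, 14} → COUNT(*)=3, SUM(stock)=70

Garden | 3 | 143 ; Office | 3 | 60 ; Toys | 3 | 70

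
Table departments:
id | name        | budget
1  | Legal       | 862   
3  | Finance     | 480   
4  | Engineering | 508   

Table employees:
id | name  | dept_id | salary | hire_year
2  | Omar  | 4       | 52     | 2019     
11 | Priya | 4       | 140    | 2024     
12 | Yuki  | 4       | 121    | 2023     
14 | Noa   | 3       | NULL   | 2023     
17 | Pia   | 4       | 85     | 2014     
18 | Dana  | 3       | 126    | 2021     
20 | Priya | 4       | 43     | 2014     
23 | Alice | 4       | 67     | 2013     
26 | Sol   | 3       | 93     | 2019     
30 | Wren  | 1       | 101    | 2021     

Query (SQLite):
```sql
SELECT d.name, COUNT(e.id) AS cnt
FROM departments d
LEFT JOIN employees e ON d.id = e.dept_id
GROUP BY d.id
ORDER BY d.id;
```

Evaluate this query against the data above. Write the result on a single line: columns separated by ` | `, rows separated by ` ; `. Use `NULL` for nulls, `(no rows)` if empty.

LEFT JOIN keeps every departments row; unmatched ones get NULL for employees columns.
Group by departments.id and compute COUNT(e.id). COUNT(col) of an all-NULL group is 0.
  1: ids {30} → COUNT(e.id)=1
  3: ids {14, 18, 26} → COUNT(e.id)=3
  4: ids {2, 11, 12, 17, 20, 23} → COUNT(e.id)=6

Legal | 1 ; Finance | 3 ; Engineering | 6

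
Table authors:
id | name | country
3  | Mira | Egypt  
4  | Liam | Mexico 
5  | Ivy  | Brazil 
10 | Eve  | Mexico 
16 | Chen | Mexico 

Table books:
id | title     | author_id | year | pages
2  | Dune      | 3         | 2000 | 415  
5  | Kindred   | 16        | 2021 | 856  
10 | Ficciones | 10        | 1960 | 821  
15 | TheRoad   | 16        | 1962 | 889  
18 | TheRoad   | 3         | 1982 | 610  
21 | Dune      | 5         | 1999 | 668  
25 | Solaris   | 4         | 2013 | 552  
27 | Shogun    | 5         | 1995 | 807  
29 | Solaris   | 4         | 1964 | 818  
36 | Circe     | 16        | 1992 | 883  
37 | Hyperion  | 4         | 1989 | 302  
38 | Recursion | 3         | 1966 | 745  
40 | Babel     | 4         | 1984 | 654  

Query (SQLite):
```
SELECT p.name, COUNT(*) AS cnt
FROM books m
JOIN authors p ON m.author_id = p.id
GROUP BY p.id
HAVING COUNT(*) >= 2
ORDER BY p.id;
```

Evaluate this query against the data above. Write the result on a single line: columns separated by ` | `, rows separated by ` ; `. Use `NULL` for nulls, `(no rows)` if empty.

Mira | 3 ; Liam | 4 ; Ivy | 2 ; Chen | 3

Join each books row to its authors via author_id.
Group joined rows by authors.id; compute COUNT(*) per group.
HAVING: keep groups with count ≥ 2.
  3: ids {2, 18, 38} → COUNT(*)=3
  4: ids {25, 29, 37, 40} → COUNT(*)=4
  5: ids {21, 27} → COUNT(*)=2
  10: ids {10} → COUNT(*)=1
  16: ids {5, 15, 36} → COUNT(*)=3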